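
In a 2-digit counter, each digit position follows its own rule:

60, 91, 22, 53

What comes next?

First digit: +3 each step, mod 10, so 6, 9, 2, 5 → 8.
For the second digit, +1 each step, mod 10: 0, 1, 2, 3 → 4.
Combining the parts gives 84.

84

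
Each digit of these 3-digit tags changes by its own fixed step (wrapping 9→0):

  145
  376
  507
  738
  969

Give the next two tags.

First digit: +2 each step, mod 10, so 1, 3, 5, 7, 9 → 1 → 3.
Second digit: +3 each step, mod 10; 4, 7, 0, 3, 6 → 9 → 2.
Third digit: +1 each step, mod 10, so 5, 6, 7, 8, 9 → 0 → 1.
So the next two tags are 190 and 321.

190, 321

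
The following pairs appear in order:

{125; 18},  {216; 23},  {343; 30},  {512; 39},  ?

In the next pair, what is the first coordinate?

First coordinate: perfect cubes: 5³, 6³, 7³, …, so 125, 216, 343, 512 → 729.

729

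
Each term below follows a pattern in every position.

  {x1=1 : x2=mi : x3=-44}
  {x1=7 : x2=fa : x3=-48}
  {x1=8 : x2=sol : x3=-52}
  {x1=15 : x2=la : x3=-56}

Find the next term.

X1 goes 1, 7, 8, 15 → 23 (each term is the sum of the two before it).
X2: runs through the solfège scale do→ti, so mi, fa, sol, la → ti.
X3: −4 each step; -44, -48, -52, -56 → -60.
Combining the parts gives {x1=23 : x2=ti : x3=-60}.

{x1=23 : x2=ti : x3=-60}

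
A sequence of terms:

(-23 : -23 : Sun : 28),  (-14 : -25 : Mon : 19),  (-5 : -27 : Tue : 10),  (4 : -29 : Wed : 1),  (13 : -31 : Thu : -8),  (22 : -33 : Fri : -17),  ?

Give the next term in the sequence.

First entry: -23, -14, -5, 4, 13, 22 → 31 (+9 each step).
Second entry: −2 each step; -23, -25, -27, -29, -31, -33 → -35.
Day: runs through the weekdays Mon→Sun; Sun, Mon, Tue, Wed, Thu, Fri → Sat.
Fourth entry goes 28, 19, 10, 1, -8, -17 → -26 (together with the first entry always sums to 5).
So the next term is (31 : -35 : Sat : -26).

(31 : -35 : Sat : -26)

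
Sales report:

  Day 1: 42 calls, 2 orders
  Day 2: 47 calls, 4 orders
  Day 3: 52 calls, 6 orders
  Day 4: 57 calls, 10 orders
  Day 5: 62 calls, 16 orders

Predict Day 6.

Calls: +5 each step, so 42, 47, 52, 57, 62 → 67.
Orders: each term is the sum of the two before it, so 2, 4, 6, 10, 16 → 26.
So the next row is 67 calls, 26 orders.

67 calls, 26 orders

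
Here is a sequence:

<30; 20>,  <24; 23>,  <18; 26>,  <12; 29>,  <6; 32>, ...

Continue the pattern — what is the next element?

<0; 35>

First part goes 30, 24, 18, 12, 6 → 0 (−6 each step).
Second part — +3 each step: 20, 23, 26, 29, 32 → 35.
So the next element is <0; 35>.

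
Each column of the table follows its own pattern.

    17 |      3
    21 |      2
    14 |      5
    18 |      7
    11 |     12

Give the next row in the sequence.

For the first component, alternating steps +4, −7, +4, −7, …: 17, 21, 14, 18, 11 → 15.
Second component: 3, 2, 5, 7, 12 → 19 (each term is the sum of the two before it).
So the next row is 15  19.

15  19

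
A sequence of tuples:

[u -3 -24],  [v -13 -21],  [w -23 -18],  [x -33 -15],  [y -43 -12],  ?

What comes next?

Letter goes u, v, w, x, y → z (letters move forward 1 place in the alphabet).
Second part goes -3, -13, -23, -33, -43 → -53 (−10 each step).
Third part — +3 each step: -24, -21, -18, -15, -12 → -9.
So the next tuple is [z -53 -9].

[z -53 -9]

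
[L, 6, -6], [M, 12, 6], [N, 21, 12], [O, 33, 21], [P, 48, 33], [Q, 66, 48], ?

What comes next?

[R, 87, 66]

Letter — letters move forward 1 place in the alphabet: L, M, N, O, P, Q → R.
For the second coordinate, differences are 6, 9, 12, … (increasing by 3 each time): 6, 12, 21, 33, 48, 66 → 87.
Third coordinate: -6, 6, 12, 21, 33, 48 → 66 (always the previous value of the second coordinate).
Combining the parts gives [R, 87, 66].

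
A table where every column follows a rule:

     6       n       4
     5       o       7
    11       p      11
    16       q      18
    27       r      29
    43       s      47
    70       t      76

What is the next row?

113  u  123

First component: 6, 5, 11, 16, 27, 43, 70 → 113 (each term is the sum of the two before it).
Letter: letters move forward 1 place in the alphabet, so n, o, p, q, r, s, t → u.
Third component — each term is the sum of the two before it: 4, 7, 11, 18, 29, 47, 76 → 123.
So the next row is 113  u  123.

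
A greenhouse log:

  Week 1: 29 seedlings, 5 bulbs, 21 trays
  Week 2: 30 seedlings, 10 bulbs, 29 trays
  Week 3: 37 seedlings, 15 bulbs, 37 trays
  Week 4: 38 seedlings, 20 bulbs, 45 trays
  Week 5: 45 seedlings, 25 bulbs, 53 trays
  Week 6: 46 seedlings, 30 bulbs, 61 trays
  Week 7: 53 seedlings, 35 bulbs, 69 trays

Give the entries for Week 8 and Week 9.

Seedlings: 29, 30, 37, 38, 45, 46, 53 → 54 → 61 (alternating steps +1, +7, +1, +7, …).
Bulbs: +5 each step; 5, 10, 15, 20, 25, 30, 35 → 40 → 45.
Trays: +8 each step, so 21, 29, 37, 45, 53, 61, 69 → 77 → 85.
Putting the parts together: 54 seedlings, 40 bulbs, 77 trays and then 61 seedlings, 45 bulbs, 85 trays.

54 seedlings, 40 bulbs, 77 trays; 61 seedlings, 45 bulbs, 85 trays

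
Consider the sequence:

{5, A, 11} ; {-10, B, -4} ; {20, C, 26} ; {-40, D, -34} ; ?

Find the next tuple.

{80, E, 86}

For the first value, ×(-2) each step: 5, -10, 20, -40 → 80.
Letter: letters move forward 1 place in the alphabet, so A, B, C, D → E.
Third value: 11, -4, 26, -34 → 86 (always 6 more than the first value).
Putting it together: {80, E, 86}.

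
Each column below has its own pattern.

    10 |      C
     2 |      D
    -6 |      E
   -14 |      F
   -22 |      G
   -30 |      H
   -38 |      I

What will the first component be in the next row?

-46

For the first component, −8 each step: 10, 2, -6, -14, -22, -30, -38 → -46.
Letter goes C, D, E, F, G, H, I → J (letters move forward 1 place in the alphabet).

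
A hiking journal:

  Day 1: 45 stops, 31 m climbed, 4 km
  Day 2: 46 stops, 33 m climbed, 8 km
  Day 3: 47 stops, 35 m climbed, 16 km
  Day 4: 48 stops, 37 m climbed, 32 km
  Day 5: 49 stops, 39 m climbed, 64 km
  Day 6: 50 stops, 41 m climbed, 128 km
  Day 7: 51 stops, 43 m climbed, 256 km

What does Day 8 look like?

For the stops, +1 each step: 45, 46, 47, 48, 49, 50, 51 → 52.
For the m climbed, +2 each step: 31, 33, 35, 37, 39, 41, 43 → 45.
Km: ×2 each step, so 4, 8, 16, 32, 64, 128, 256 → 512.
Combining the parts gives 52 stops, 45 m climbed, 512 km.

52 stops, 45 m climbed, 512 km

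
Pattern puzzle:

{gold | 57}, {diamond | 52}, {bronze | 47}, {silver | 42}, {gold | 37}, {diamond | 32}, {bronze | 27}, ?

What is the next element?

Rank — repeats gold → diamond → bronze → silver: gold, diamond, bronze, silver, gold, diamond, bronze → silver.
Second slot: −5 each step; 57, 52, 47, 42, 37, 32, 27 → 22.
So the next element is {silver | 22}.

{silver | 22}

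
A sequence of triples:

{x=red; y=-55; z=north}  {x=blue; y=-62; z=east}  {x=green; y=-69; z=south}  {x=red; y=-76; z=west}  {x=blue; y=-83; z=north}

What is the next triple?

{x=green; y=-90; z=east}

X goes red, blue, green, red, blue → green (repeats red → blue → green).
For the y, −7 each step: -55, -62, -69, -76, -83 → -90.
Z: north, east, south, west, north → east (repeats north → east → south → west).
Putting it together: {x=green; y=-90; z=east}.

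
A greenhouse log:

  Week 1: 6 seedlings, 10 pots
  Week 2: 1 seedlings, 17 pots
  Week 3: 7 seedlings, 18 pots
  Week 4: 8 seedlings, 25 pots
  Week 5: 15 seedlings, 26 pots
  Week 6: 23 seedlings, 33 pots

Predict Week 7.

38 seedlings, 34 pots

Seedlings: each term is the sum of the two before it; 6, 1, 7, 8, 15, 23 → 38.
Pots: alternating steps +7, +1, +7, +1, …, so 10, 17, 18, 25, 26, 33 → 34.
Combining the parts gives 38 seedlings, 34 pots.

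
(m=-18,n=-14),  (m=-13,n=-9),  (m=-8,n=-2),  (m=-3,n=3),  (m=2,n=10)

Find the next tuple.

(m=7,n=15)

M goes -18, -13, -8, -3, 2 → 7 (+5 each step).
N: -14, -9, -2, 3, 10 → 15 (alternating steps +5, +7, +5, +7, …).
So the next tuple is (m=7,n=15).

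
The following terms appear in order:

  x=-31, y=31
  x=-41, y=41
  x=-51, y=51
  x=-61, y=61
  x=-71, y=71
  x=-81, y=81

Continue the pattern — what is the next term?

X: −10 each step, so -31, -41, -51, -61, -71, -81 → -91.
Y: 31, 41, 51, 61, 71, 81 → 91 (always the negative of the x).
Putting it together: x=-91, y=91.

x=-91, y=91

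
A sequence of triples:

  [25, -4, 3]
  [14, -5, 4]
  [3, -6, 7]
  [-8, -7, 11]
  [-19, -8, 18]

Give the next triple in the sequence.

First coordinate: 25, 14, 3, -8, -19 → -30 (−11 each step).
Second coordinate goes -4, -5, -6, -7, -8 → -9 (−1 each step).
Third coordinate: each term is the sum of the two before it; 3, 4, 7, 11, 18 → 29.
Combining the parts gives [-30, -9, 29].

[-30, -9, 29]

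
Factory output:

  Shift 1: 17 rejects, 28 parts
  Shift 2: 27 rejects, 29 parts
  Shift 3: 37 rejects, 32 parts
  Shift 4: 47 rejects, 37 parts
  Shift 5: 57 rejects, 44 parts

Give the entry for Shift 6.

Rejects — +10 each step: 17, 27, 37, 47, 57 → 67.
Parts: 28, 29, 32, 37, 44 → 53 (differences are 1, 3, 5, … (increasing by 2 each time)).
Putting it together: 67 rejects, 53 parts.

67 rejects, 53 parts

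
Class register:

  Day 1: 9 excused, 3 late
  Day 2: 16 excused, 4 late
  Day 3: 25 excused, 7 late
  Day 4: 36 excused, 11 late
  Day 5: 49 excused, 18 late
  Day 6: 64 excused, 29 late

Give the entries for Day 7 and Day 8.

81 excused, 47 late; 100 excused, 76 late

Excused: perfect squares: 3², 4², 5², …; 9, 16, 25, 36, 49, 64 → 81 → 100.
Late: each term is the sum of the two before it; 3, 4, 7, 11, 18, 29 → 47 → 76.
So the next two lines are 81 excused, 47 late and 100 excused, 76 late.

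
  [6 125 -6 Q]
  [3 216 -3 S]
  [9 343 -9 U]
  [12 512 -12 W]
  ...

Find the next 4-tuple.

First component goes 6, 3, 9, 12 → 21 (each term is the sum of the two before it).
Second component: perfect cubes: 5³, 6³, 7³, …, so 125, 216, 343, 512 → 729.
Third component: always the negative of the first component, so -6, -3, -9, -12 → -21.
Letter: letters move forward 2 places in the alphabet; Q, S, U, W → Y.
So the next 4-tuple is [21 729 -21 Y].

[21 729 -21 Y]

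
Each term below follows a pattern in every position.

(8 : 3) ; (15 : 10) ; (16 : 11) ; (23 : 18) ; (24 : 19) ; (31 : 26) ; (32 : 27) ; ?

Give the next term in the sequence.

(39 : 34)

First slot: 8, 15, 16, 23, 24, 31, 32 → 39 (alternating steps +7, +1, +7, +1, …).
For the second slot, always 5 less than the first slot: 3, 10, 11, 18, 19, 26, 27 → 34.
Putting it together: (39 : 34).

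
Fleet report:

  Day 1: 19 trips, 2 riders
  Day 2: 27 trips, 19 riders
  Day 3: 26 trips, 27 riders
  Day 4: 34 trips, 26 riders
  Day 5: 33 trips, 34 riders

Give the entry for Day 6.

41 trips, 33 riders

Trips goes 19, 27, 26, 34, 33 → 41 (alternating steps +8, −1, +8, −1, …).
Riders — always the previous value of the trips: 2, 19, 27, 26, 34 → 33.
So the next row is 41 trips, 33 riders.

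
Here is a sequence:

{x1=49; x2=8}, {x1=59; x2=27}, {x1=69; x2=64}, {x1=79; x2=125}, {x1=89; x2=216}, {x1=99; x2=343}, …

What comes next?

For the x1, +10 each step: 49, 59, 69, 79, 89, 99 → 109.
X2 goes 8, 27, 64, 125, 216, 343 → 512 (perfect cubes: 2³, 3³, 4³, …).
So the next pair is {x1=109; x2=512}.

{x1=109; x2=512}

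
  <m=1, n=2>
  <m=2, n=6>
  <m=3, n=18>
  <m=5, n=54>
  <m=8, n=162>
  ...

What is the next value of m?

13

M: each term is the sum of the two before it, so 1, 2, 3, 5, 8 → 13.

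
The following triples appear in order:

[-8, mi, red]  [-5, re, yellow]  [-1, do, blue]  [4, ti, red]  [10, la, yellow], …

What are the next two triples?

First component goes -8, -5, -1, 4, 10 → 17 → 25 (differences are 3, 4, 5, … (increasing by 1 each time)).
Note: runs backward through the solfège scale do→ti; mi, re, do, ti, la → sol → fa.
Colour — repeats red → yellow → blue: red, yellow, blue, red, yellow → blue → red.
So the next two triples are [17, sol, blue] and [25, fa, red].

[17, sol, blue], [25, fa, red]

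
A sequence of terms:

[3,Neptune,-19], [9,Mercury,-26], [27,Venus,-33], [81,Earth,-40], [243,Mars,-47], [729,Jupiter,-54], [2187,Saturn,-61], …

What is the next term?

First value goes 3, 9, 27, 81, 243, 729, 2187 → 6561 (×3 each step).
Planet: runs through the planets Mercury→Neptune, so Neptune, Mercury, Venus, Earth, Mars, Jupiter, Saturn → Uranus.
Third value — −7 each step: -19, -26, -33, -40, -47, -54, -61 → -68.
So the next term is [6561,Uranus,-68].

[6561,Uranus,-68]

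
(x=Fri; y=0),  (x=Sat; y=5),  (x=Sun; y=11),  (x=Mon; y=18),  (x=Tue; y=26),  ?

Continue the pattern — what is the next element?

For the x, runs through the weekdays Mon→Sun: Fri, Sat, Sun, Mon, Tue → Wed.
Y: differences are 5, 6, 7, … (increasing by 1 each time); 0, 5, 11, 18, 26 → 35.
Putting it together: (x=Wed; y=35).

(x=Wed; y=35)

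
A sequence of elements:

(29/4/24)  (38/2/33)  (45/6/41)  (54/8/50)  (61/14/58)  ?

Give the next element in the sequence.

First entry — alternating steps +9, +7, +9, +7, …: 29, 38, 45, 54, 61 → 70.
Second entry goes 4, 2, 6, 8, 14 → 22 (each term is the sum of the two before it).
Third entry goes 24, 33, 41, 50, 58 → 67 (alternating steps +9, +8, +9, +8, …).
So the next element is (70/22/67).

(70/22/67)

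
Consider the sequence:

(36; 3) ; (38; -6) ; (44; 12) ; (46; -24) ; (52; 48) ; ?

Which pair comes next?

First value: alternating steps +2, +6, +2, +6, …, so 36, 38, 44, 46, 52 → 54.
Second value: ×(-2) each step; 3, -6, 12, -24, 48 → -96.
So the next pair is (54; -96).

(54; -96)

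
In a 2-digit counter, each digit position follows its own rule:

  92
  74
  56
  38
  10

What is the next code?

First digit — −2 each step, mod 10: 9, 7, 5, 3, 1 → 9.
For the second digit, +2 each step, mod 10: 2, 4, 6, 8, 0 → 2.
Putting it together: 92.

92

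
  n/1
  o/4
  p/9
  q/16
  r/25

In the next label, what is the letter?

Letter goes n, o, p, q, r → s (letters move forward 1 place in the alphabet).

s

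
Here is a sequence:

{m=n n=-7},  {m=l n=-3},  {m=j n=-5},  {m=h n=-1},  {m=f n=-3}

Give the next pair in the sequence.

M: letters move back 2 places in the alphabet; n, l, j, h, f → d.
N goes -7, -3, -5, -1, -3 → 1 (alternating steps +4, −2, +4, −2, …).
Combining the parts gives {m=d n=1}.

{m=d n=1}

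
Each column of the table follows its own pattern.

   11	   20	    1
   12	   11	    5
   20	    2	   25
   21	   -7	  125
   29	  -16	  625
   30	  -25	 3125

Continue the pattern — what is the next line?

38  -34  15625

First component — alternating steps +1, +8, +1, +8, …: 11, 12, 20, 21, 29, 30 → 38.
Second component goes 20, 11, 2, -7, -16, -25 → -34 (−9 each step).
For the third component, ×5 each step: 1, 5, 25, 125, 625, 3125 → 15625.
Combining the parts gives 38  -34  15625.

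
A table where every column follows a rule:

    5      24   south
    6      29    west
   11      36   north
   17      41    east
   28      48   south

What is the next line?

45  53  west

First component: 5, 6, 11, 17, 28 → 45 (each term is the sum of the two before it).
Second component: alternating steps +5, +7, +5, +7, …, so 24, 29, 36, 41, 48 → 53.
Direction: south, west, north, east, south → west (repeats south → west → north → east).
So the next line is 45  53  west.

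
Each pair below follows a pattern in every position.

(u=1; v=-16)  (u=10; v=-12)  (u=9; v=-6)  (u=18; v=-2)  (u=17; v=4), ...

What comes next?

U — alternating steps +9, −1, +9, −1, …: 1, 10, 9, 18, 17 → 26.
V: alternating steps +4, +6, +4, +6, …; -16, -12, -6, -2, 4 → 8.
So the next pair is (u=26; v=8).

(u=26; v=8)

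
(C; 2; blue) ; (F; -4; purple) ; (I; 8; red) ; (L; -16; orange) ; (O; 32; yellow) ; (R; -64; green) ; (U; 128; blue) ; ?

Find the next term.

(X; -256; purple)

Letter: C, F, I, L, O, R, U → X (letters move forward 3 places in the alphabet).
Second slot: 2, -4, 8, -16, 32, -64, 128 → -256 (×(-2) each step).
Colour: blue, purple, red, orange, yellow, green, blue → purple (repeats blue → purple → red → orange → yellow → green).
So the next term is (X; -256; purple).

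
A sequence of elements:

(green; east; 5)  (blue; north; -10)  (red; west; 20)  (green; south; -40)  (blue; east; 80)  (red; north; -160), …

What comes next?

(green; west; 320)

Colour goes green, blue, red, green, blue, red → green (repeats green → blue → red).
Direction goes east, north, west, south, east, north → west (repeats east → north → west → south).
Third component: ×(-2) each step; 5, -10, 20, -40, 80, -160 → 320.
So the next element is (green; west; 320).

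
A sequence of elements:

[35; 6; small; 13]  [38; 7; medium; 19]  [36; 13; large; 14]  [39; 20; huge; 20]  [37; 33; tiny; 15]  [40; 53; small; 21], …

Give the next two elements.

[38; 86; medium; 16], [41; 139; large; 22]

First entry: alternating steps +3, −2, +3, −2, …, so 35, 38, 36, 39, 37, 40 → 38 → 41.
Second entry: 6, 7, 13, 20, 33, 53 → 86 → 139 (each term is the sum of the two before it).
Size — repeats small → medium → large → huge → tiny: small, medium, large, huge, tiny, small → medium → large.
Fourth entry goes 13, 19, 14, 20, 15, 21 → 16 → 22 (alternating steps +6, −5, +6, −5, …).
So the next two elements are [38; 86; medium; 16] and [41; 139; large; 22].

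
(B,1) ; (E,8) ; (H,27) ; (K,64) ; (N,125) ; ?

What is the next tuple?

(Q,216)

Letter: letters move forward 3 places in the alphabet, so B, E, H, K, N → Q.
Second value goes 1, 8, 27, 64, 125 → 216 (perfect cubes: 1³, 2³, 3³, …).
Combining the parts gives (Q,216).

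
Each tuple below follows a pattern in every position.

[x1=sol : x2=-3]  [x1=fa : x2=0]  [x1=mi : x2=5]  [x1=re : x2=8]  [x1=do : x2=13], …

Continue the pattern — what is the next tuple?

X1 goes sol, fa, mi, re, do → ti (runs backward through the solfège scale do→ti).
X2: -3, 0, 5, 8, 13 → 16 (alternating steps +3, +5, +3, +5, …).
So the next tuple is [x1=ti : x2=16].

[x1=ti : x2=16]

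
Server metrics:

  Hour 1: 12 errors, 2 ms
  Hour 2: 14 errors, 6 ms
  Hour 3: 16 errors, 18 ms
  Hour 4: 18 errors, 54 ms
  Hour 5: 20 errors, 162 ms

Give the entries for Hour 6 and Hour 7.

Errors: 12, 14, 16, 18, 20 → 22 → 24 (+2 each step).
Ms goes 2, 6, 18, 54, 162 → 486 → 1458 (×3 each step).
Putting the parts together: 22 errors, 486 ms and then 24 errors, 1458 ms.

22 errors, 486 ms; 24 errors, 1458 ms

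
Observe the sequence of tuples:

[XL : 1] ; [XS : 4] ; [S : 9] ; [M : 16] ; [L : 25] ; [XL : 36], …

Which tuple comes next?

For the size, repeats XL → XS → S → M → L: XL, XS, S, M, L, XL → XS.
Second value: perfect squares: 1², 2², 3², …; 1, 4, 9, 16, 25, 36 → 49.
So the next tuple is [XS : 49].

[XS : 49]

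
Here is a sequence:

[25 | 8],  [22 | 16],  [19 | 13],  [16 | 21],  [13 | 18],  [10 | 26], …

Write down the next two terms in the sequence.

[7 | 23], [4 | 31]

First entry: −3 each step, so 25, 22, 19, 16, 13, 10 → 7 → 4.
Second entry: alternating steps +8, −3, +8, −3, …, so 8, 16, 13, 21, 18, 26 → 23 → 31.
So the next two terms are [7 | 23] and [4 | 31].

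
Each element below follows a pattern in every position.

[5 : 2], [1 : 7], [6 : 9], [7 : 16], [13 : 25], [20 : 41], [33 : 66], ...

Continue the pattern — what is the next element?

[53 : 107]

First coordinate: each term is the sum of the two before it, so 5, 1, 6, 7, 13, 20, 33 → 53.
Second coordinate — each term is the sum of the two before it: 2, 7, 9, 16, 25, 41, 66 → 107.
Putting it together: [53 : 107].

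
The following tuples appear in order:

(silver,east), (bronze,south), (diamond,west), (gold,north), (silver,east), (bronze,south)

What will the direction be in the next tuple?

west

Rank goes silver, bronze, diamond, gold, silver, bronze → diamond (repeats silver → bronze → diamond → gold).
Direction: repeats east → south → west → north; east, south, west, north, east, south → west.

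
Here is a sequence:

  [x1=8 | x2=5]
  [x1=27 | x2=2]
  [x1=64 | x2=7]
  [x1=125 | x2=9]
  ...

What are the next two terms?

[x1=216 | x2=16], [x1=343 | x2=25]

X1: 8, 27, 64, 125 → 216 → 343 (perfect cubes: 2³, 3³, 4³, …).
X2 — each term is the sum of the two before it: 5, 2, 7, 9 → 16 → 25.
Putting the parts together: [x1=216 | x2=16] and then [x1=343 | x2=25].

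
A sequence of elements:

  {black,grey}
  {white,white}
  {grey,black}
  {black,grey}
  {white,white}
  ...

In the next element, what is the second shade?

black

First shade: repeats black → white → grey; black, white, grey, black, white → grey.
Second shade: repeats grey → white → black, so grey, white, black, grey, white → black.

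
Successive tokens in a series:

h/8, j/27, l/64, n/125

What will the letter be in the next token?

p

Letter: h, j, l, n → p (letters move forward 2 places in the alphabet).
Second component: perfect cubes: 2³, 3³, 4³, …, so 8, 27, 64, 125 → 216.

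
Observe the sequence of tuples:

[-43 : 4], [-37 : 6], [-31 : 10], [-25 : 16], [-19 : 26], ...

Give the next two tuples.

[-13 : 42], [-7 : 68]

First component: +6 each step; -43, -37, -31, -25, -19 → -13 → -7.
Second component — each term is the sum of the two before it: 4, 6, 10, 16, 26 → 42 → 68.
Putting the parts together: [-13 : 42] and then [-7 : 68].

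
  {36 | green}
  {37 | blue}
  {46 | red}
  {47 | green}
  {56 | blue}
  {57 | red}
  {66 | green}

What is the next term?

First part: alternating steps +1, +9, +1, +9, …, so 36, 37, 46, 47, 56, 57, 66 → 67.
Colour goes green, blue, red, green, blue, red, green → blue (repeats green → blue → red).
Putting it together: {67 | blue}.

{67 | blue}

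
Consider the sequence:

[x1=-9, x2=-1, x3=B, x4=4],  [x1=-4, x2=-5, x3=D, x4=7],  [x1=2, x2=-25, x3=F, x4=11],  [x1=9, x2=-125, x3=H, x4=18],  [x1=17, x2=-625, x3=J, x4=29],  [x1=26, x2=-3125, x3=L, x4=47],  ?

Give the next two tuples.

[x1=36, x2=-15625, x3=N, x4=76], [x1=47, x2=-78125, x3=P, x4=123]

X1 — differences are 5, 6, 7, … (increasing by 1 each time): -9, -4, 2, 9, 17, 26 → 36 → 47.
X2 goes -1, -5, -25, -125, -625, -3125 → -15625 → -78125 (×5 each step).
X3 goes B, D, F, H, J, L → N → P (letters move forward 2 places in the alphabet).
X4 goes 4, 7, 11, 18, 29, 47 → 76 → 123 (each term is the sum of the two before it).
So the next two tuples are [x1=36, x2=-15625, x3=N, x4=76] and [x1=47, x2=-78125, x3=P, x4=123].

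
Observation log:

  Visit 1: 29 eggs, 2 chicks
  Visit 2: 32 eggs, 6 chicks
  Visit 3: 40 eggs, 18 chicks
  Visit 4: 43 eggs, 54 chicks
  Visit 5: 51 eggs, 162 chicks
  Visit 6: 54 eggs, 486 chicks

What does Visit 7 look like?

Eggs: 29, 32, 40, 43, 51, 54 → 62 (alternating steps +3, +8, +3, +8, …).
Chicks: 2, 6, 18, 54, 162, 486 → 1458 (×3 each step).
Combining the parts gives 62 eggs, 1458 chicks.

62 eggs, 1458 chicks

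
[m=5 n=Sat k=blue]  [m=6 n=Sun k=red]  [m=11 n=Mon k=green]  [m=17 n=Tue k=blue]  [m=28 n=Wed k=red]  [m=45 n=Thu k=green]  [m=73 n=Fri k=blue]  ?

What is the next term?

[m=118 n=Sat k=red]

M: 5, 6, 11, 17, 28, 45, 73 → 118 (each term is the sum of the two before it).
N — runs through the weekdays Mon→Sun: Sat, Sun, Mon, Tue, Wed, Thu, Fri → Sat.
K: repeats blue → red → green; blue, red, green, blue, red, green, blue → red.
Combining the parts gives [m=118 n=Sat k=red].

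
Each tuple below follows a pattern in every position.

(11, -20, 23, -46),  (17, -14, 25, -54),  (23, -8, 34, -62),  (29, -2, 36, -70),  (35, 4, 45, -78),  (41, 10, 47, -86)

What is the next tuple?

First value: 11, 17, 23, 29, 35, 41 → 47 (+6 each step).
Second value: -20, -14, -8, -2, 4, 10 → 16 (+6 each step).
Third value goes 23, 25, 34, 36, 45, 47 → 56 (alternating steps +2, +9, +2, +9, …).
Fourth value: −8 each step, so -46, -54, -62, -70, -78, -86 → -94.
So the next tuple is (47, 16, 56, -94).

(47, 16, 56, -94)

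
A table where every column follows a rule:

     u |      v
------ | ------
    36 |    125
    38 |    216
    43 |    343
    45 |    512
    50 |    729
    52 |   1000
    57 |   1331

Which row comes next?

Column u: 36, 38, 43, 45, 50, 52, 57 → 59 (alternating steps +2, +5, +2, +5, …).
Column v: perfect cubes: 5³, 6³, 7³, …, so 125, 216, 343, 512, 729, 1000, 1331 → 1728.
Putting it together: 59  1728.

59  1728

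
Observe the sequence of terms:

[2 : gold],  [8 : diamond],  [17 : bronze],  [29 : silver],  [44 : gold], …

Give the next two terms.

[62 : diamond], [83 : bronze]

First part goes 2, 8, 17, 29, 44 → 62 → 83 (differences are 6, 9, 12, … (increasing by 3 each time)).
Rank — repeats gold → diamond → bronze → silver: gold, diamond, bronze, silver, gold → diamond → bronze.
So the next two terms are [62 : diamond] and [83 : bronze].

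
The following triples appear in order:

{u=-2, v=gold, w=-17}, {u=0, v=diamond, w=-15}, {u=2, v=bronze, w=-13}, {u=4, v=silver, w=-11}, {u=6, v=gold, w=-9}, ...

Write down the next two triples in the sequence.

U: +2 each step, so -2, 0, 2, 4, 6 → 8 → 10.
V goes gold, diamond, bronze, silver, gold → diamond → bronze (repeats gold → diamond → bronze → silver).
W goes -17, -15, -13, -11, -9 → -7 → -5 (+2 each step).
So the next two triples are {u=8, v=diamond, w=-7} and {u=10, v=bronze, w=-5}.

{u=8, v=diamond, w=-7}, {u=10, v=bronze, w=-5}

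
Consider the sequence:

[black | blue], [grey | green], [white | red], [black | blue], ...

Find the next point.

[grey | green]

Shade: repeats black → grey → white; black, grey, white, black → grey.
Colour goes blue, green, red, blue → green (repeats blue → green → red).
So the next point is [grey | green].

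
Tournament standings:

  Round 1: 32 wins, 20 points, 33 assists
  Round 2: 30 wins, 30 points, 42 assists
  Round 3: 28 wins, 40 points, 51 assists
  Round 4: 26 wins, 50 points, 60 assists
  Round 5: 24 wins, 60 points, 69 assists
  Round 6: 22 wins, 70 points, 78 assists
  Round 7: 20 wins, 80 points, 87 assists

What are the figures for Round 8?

18 wins, 90 points, 96 assists

Wins: 32, 30, 28, 26, 24, 22, 20 → 18 (−2 each step).
Points goes 20, 30, 40, 50, 60, 70, 80 → 90 (+10 each step).
Assists — +9 each step: 33, 42, 51, 60, 69, 78, 87 → 96.
Combining the parts gives 18 wins, 90 points, 96 assists.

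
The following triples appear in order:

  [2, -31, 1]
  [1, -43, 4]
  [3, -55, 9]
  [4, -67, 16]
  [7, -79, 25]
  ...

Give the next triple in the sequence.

[11, -91, 36]

For the first slot, each term is the sum of the two before it: 2, 1, 3, 4, 7 → 11.
Second slot: -31, -43, -55, -67, -79 → -91 (−12 each step).
Third slot — perfect squares: 1², 2², 3², …: 1, 4, 9, 16, 25 → 36.
Combining the parts gives [11, -91, 36].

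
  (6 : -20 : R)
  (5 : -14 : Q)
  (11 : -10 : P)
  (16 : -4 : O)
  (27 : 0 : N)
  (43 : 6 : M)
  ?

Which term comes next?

(70 : 10 : L)

First part — each term is the sum of the two before it: 6, 5, 11, 16, 27, 43 → 70.
Second part: alternating steps +6, +4, +6, +4, …, so -20, -14, -10, -4, 0, 6 → 10.
Letter: R, Q, P, O, N, M → L (letters move back 1 place in the alphabet).
Combining the parts gives (70 : 10 : L).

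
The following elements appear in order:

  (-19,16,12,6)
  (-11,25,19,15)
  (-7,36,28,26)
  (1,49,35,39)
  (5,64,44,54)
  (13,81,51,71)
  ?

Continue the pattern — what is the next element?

First coordinate: -19, -11, -7, 1, 5, 13 → 17 (alternating steps +8, +4, +8, +4, …).
For the second coordinate, perfect squares: 4², 5², 6², …: 16, 25, 36, 49, 64, 81 → 100.
Third coordinate: alternating steps +7, +9, +7, +9, …, so 12, 19, 28, 35, 44, 51 → 60.
Fourth coordinate: 6, 15, 26, 39, 54, 71 → 90 (always 10 less than the second coordinate).
So the next element is (17,100,60,90).

(17,100,60,90)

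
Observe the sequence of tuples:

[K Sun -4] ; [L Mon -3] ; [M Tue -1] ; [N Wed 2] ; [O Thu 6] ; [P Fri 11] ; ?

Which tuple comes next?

[Q Sat 17]

For the letter, letters move forward 1 place in the alphabet: K, L, M, N, O, P → Q.
Day: runs through the weekdays Mon→Sun; Sun, Mon, Tue, Wed, Thu, Fri → Sat.
Third coordinate — differences are 1, 2, 3, … (increasing by 1 each time): -4, -3, -1, 2, 6, 11 → 17.
Putting it together: [Q Sat 17].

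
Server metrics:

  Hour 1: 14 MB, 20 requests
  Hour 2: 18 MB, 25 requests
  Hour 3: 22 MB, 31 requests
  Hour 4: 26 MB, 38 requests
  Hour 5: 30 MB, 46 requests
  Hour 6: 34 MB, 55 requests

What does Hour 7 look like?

MB goes 14, 18, 22, 26, 30, 34 → 38 (+4 each step).
Requests: 20, 25, 31, 38, 46, 55 → 65 (differences are 5, 6, 7, … (increasing by 1 each time)).
Combining the parts gives 38 MB, 65 requests.

38 MB, 65 requests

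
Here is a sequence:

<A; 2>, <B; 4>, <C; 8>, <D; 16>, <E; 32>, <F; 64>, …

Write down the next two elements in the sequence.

<G; 128>, <H; 256>

Letter — letters move forward 1 place in the alphabet: A, B, C, D, E, F → G → H.
Second slot: ×2 each step; 2, 4, 8, 16, 32, 64 → 128 → 256.
Putting the parts together: <G; 128> and then <H; 256>.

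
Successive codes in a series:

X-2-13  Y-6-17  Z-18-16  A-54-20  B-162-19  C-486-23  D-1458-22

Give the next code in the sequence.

Letter: letters move forward 1 place in the alphabet, wrapping Z→A; X, Y, Z, A, B, C, D → E.
Second component goes 2, 6, 18, 54, 162, 486, 1458 → 4374 (×3 each step).
For the third component, alternating steps +4, −1, +4, −1, …: 13, 17, 16, 20, 19, 23, 22 → 26.
So the next code is E-4374-26.

E-4374-26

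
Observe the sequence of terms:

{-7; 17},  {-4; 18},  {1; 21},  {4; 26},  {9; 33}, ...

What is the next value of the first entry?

First entry: alternating steps +3, +5, +3, +5, …, so -7, -4, 1, 4, 9 → 12.

12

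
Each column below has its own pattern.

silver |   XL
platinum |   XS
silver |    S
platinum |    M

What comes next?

silver  L

Metal: alternates silver ↔ platinum, so silver, platinum, silver, platinum → silver.
For the size, runs through clothing sizes XS→XL: XL, XS, S, M → L.
Combining the parts gives silver  L.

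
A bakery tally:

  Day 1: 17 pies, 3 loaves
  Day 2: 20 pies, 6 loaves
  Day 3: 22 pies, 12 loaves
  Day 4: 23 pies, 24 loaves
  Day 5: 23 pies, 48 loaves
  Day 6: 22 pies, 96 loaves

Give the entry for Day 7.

20 pies, 192 loaves

For the pies, differences are 3, 2, 1, … (decreasing by 1 each time): 17, 20, 22, 23, 23, 22 → 20.
Loaves goes 3, 6, 12, 24, 48, 96 → 192 (×2 each step).
Combining the parts gives 20 pies, 192 loaves.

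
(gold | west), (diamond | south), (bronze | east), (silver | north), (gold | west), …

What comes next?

Rank — repeats gold → diamond → bronze → silver: gold, diamond, bronze, silver, gold → diamond.
Direction goes west, south, east, north, west → south (repeats west → south → east → north).
Putting it together: (diamond | south).

(diamond | south)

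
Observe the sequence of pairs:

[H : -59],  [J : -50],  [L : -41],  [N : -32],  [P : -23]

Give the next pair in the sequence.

For the letter, letters move forward 2 places in the alphabet: H, J, L, N, P → R.
Second coordinate: +9 each step; -59, -50, -41, -32, -23 → -14.
So the next pair is [R : -14].

[R : -14]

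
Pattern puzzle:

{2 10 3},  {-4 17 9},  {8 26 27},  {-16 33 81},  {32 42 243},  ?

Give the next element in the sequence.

{-64 49 729}

First entry: 2, -4, 8, -16, 32 → -64 (×(-2) each step).
Second entry: 10, 17, 26, 33, 42 → 49 (alternating steps +7, +9, +7, +9, …).
Third entry: ×3 each step, so 3, 9, 27, 81, 243 → 729.
Putting it together: {-64 49 729}.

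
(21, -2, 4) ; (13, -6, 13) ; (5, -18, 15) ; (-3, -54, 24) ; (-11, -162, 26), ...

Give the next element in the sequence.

(-19, -486, 35)

For the first value, −8 each step: 21, 13, 5, -3, -11 → -19.
Second value: ×3 each step; -2, -6, -18, -54, -162 → -486.
For the third value, alternating steps +9, +2, +9, +2, …: 4, 13, 15, 24, 26 → 35.
Putting it together: (-19, -486, 35).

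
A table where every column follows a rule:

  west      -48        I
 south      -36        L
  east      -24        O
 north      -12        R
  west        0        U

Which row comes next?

Direction goes west, south, east, north, west → south (repeats west → south → east → north).
Second component: +12 each step, so -48, -36, -24, -12, 0 → 12.
Letter goes I, L, O, R, U → X (letters move forward 3 places in the alphabet).
So the next row is south  12  X.

south  12  X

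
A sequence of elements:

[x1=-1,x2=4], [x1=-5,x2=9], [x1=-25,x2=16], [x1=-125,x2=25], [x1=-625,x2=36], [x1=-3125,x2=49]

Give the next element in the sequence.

X1: -1, -5, -25, -125, -625, -3125 → -15625 (×5 each step).
X2: 4, 9, 16, 25, 36, 49 → 64 (perfect squares: 2², 3², 4², …).
Combining the parts gives [x1=-15625,x2=64].

[x1=-15625,x2=64]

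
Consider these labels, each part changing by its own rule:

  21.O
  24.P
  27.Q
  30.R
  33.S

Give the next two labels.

36.T, 39.U

First component: 21, 24, 27, 30, 33 → 36 → 39 (+3 each step).
Letter — letters move forward 1 place in the alphabet: O, P, Q, R, S → T → U.
So the next two labels are 36.T and 39.U.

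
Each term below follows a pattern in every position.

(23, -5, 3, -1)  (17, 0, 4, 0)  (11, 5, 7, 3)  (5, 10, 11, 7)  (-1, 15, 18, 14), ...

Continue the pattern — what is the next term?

First value: −6 each step; 23, 17, 11, 5, -1 → -7.
Second value goes -5, 0, 5, 10, 15 → 20 (+5 each step).
Third value: each term is the sum of the two before it, so 3, 4, 7, 11, 18 → 29.
Fourth value goes -1, 0, 3, 7, 14 → 25 (always 4 less than the third value).
Putting it together: (-7, 20, 29, 25).

(-7, 20, 29, 25)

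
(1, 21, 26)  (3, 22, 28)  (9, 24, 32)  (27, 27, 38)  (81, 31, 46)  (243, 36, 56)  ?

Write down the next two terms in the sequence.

First part: 1, 3, 9, 27, 81, 243 → 729 → 2187 (×3 each step).
For the second part, differences are 1, 2, 3, … (increasing by 1 each time): 21, 22, 24, 27, 31, 36 → 42 → 49.
Third part: 26, 28, 32, 38, 46, 56 → 68 → 82 (differences are 2, 4, 6, … (increasing by 2 each time)).
Putting the parts together: (729, 42, 68) and then (2187, 49, 82).

(729, 42, 68), (2187, 49, 82)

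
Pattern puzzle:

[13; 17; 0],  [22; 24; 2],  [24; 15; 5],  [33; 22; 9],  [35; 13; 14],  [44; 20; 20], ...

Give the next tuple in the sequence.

First part goes 13, 22, 24, 33, 35, 44 → 46 (alternating steps +9, +2, +9, +2, …).
Second part: 17, 24, 15, 22, 13, 20 → 11 (alternating steps +7, −9, +7, −9, …).
Third part: differences are 2, 3, 4, … (increasing by 1 each time), so 0, 2, 5, 9, 14, 20 → 27.
Combining the parts gives [46; 11; 27].

[46; 11; 27]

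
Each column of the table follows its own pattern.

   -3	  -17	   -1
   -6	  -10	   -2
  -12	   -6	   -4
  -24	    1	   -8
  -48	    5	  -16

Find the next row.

First component goes -3, -6, -12, -24, -48 → -96 (×2 each step).
Second component — alternating steps +7, +4, +7, +4, …: -17, -10, -6, 1, 5 → 12.
Third component: ×2 each step, so -1, -2, -4, -8, -16 → -32.
Combining the parts gives -96  12  -32.

-96  12  -32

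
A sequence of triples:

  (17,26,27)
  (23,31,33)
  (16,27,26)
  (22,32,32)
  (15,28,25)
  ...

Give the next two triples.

First part: alternating steps +6, −7, +6, −7, …; 17, 23, 16, 22, 15 → 21 → 14.
Second part goes 26, 31, 27, 32, 28 → 33 → 29 (alternating steps +5, −4, +5, −4, …).
Third part: 27, 33, 26, 32, 25 → 31 → 24 (always 10 more than the first part).
Putting the parts together: (21,33,31) and then (14,29,24).

(21,33,31), (14,29,24)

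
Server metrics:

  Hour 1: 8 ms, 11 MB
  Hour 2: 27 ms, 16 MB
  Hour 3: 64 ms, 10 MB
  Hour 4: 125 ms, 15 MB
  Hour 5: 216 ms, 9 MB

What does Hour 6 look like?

343 ms, 14 MB

Ms goes 8, 27, 64, 125, 216 → 343 (perfect cubes: 2³, 3³, 4³, …).
MB: alternating steps +5, −6, +5, −6, …; 11, 16, 10, 15, 9 → 14.
Putting it together: 343 ms, 14 MB.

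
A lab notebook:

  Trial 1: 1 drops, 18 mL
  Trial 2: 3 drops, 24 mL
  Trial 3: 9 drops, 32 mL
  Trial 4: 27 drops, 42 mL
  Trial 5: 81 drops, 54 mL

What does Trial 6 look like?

243 drops, 68 mL

Drops goes 1, 3, 9, 27, 81 → 243 (×3 each step).
For the mL, differences are 6, 8, 10, … (increasing by 2 each time): 18, 24, 32, 42, 54 → 68.
Putting it together: 243 drops, 68 mL.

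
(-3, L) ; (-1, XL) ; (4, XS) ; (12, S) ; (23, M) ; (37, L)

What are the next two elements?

(54, XL), (74, XS)

For the first entry, differences are 2, 5, 8, … (increasing by 3 each time): -3, -1, 4, 12, 23, 37 → 54 → 74.
Size goes L, XL, XS, S, M, L → XL → XS (repeats L → XL → XS → S → M).
So the next two elements are (54, XL) and (74, XS).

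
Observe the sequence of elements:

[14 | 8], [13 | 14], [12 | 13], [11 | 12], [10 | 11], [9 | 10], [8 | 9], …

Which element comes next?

First slot: 14, 13, 12, 11, 10, 9, 8 → 7 (−1 each step).
Second slot: always the previous value of the first slot, so 8, 14, 13, 12, 11, 10, 9 → 8.
Putting it together: [7 | 8].

[7 | 8]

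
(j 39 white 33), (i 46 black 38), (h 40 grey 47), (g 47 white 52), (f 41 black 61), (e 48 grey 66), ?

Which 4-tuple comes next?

For the letter, letters move back 1 place in the alphabet: j, i, h, g, f, e → d.
Second component — alternating steps +7, −6, +7, −6, …: 39, 46, 40, 47, 41, 48 → 42.
Shade: repeats white → black → grey, so white, black, grey, white, black, grey → white.
Fourth component: 33, 38, 47, 52, 61, 66 → 75 (alternating steps +5, +9, +5, +9, …).
So the next 4-tuple is (d 42 white 75).

(d 42 white 75)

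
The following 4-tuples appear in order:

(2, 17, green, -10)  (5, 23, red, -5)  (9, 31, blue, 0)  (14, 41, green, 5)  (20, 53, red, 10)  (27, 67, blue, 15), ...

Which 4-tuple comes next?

(35, 83, green, 20)

First component — differences are 3, 4, 5, … (increasing by 1 each time): 2, 5, 9, 14, 20, 27 → 35.
For the second component, differences are 6, 8, 10, … (increasing by 2 each time): 17, 23, 31, 41, 53, 67 → 83.
Colour — repeats green → red → blue: green, red, blue, green, red, blue → green.
Fourth component: +5 each step, so -10, -5, 0, 5, 10, 15 → 20.
Combining the parts gives (35, 83, green, 20).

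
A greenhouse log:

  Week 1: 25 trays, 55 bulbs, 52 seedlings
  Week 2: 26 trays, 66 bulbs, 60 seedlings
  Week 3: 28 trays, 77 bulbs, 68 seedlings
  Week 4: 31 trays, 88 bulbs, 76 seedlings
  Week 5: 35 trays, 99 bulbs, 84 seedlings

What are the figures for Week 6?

40 trays, 110 bulbs, 92 seedlings

Trays: 25, 26, 28, 31, 35 → 40 (differences are 1, 2, 3, … (increasing by 1 each time)).
For the bulbs, +11 each step: 55, 66, 77, 88, 99 → 110.
Seedlings: +8 each step; 52, 60, 68, 76, 84 → 92.
So the next line is 40 trays, 110 bulbs, 92 seedlings.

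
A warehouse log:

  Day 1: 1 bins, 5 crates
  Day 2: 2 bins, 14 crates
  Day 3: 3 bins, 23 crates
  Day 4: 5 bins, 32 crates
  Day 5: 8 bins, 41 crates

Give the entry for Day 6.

13 bins, 50 crates

Bins: each term is the sum of the two before it, so 1, 2, 3, 5, 8 → 13.
Crates — +9 each step: 5, 14, 23, 32, 41 → 50.
Combining the parts gives 13 bins, 50 crates.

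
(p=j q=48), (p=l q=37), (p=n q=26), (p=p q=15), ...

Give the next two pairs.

P: letters move forward 2 places in the alphabet, so j, l, n, p → r → t.
Q — −11 each step: 48, 37, 26, 15 → 4 → -7.
Putting the parts together: (p=r q=4) and then (p=t q=-7).

(p=r q=4), (p=t q=-7)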